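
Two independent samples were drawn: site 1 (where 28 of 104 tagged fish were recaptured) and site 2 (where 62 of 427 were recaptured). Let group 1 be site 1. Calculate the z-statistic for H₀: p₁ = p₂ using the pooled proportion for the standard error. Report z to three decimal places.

z = 3.023

Sample proportions: p̂₁ = 28/104 = 0.26923 and p̂₂ = 62/427 = 0.14520.
Pooled p̂ = (28+62)/(104+427) = 90/531 = 0.16949.
SE = √[p̂(1−p̂)(1/n₁+1/n₂)] = √[0.16949·0.83051·(1/104+1/427)] ≈ 0.041026.
z = (p̂₁ − p̂₂)/SE = (0.26923 − 0.14520)/0.041026 = 0.12403/0.041026 = 3.023.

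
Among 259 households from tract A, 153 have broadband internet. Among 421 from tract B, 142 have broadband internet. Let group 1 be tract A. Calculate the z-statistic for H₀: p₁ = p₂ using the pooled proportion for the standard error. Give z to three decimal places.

z = 6.476

Sample proportions: p̂₁ = 153/259 = 0.59073 and p̂₂ = 142/421 = 0.33729.
Pooling: p̂ = 295/680 = 0.43382.
SE = √[p̂(1−p̂)(1/n₁+1/n₂)] = √[0.43382·0.56618·(1/259+1/421)] ≈ 0.039138.
z = 0.25344/0.039138 = 6.476.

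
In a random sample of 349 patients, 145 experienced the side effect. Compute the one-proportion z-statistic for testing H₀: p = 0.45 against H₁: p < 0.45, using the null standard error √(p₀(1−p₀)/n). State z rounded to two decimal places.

With x = 145 successes in n = 349, p̂ = 0.41547.
Null standard error: √(0.45·0.55/349) = √0.000709169 = 0.026630.
Test statistic: z = -0.03453/0.026630 = -1.30.

z = -1.30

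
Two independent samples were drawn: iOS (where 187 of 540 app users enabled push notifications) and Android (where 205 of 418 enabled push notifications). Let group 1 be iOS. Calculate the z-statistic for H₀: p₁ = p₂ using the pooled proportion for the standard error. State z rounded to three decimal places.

p̂₁ = 187/540 = 0.34630, p̂₂ = 205/418 = 0.49043.
Pooling: p̂ = 392/958 = 0.40919.
SE = √[p̂(1−p̂)(1/n₁+1/n₂)] = √[0.40919·0.59081·(1/540+1/418)] ≈ 0.032032.
z = -0.14413/0.032032 = -4.500.

z = -4.500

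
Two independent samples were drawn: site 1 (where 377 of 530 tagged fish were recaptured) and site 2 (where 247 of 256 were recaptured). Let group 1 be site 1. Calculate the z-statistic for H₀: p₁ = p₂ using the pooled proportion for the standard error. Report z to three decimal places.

Sample proportions: p̂₁ = 377/530 = 0.71132 and p̂₂ = 247/256 = 0.96484.
Pooling: p̂ = 624/786 = 0.79389.
SE = √[p̂(1−p̂)(1/n₁+1/n₂)] = √[0.79389·0.20611·(1/530+1/256)] ≈ 0.030788.
z = (p̂₁ − p̂₂)/SE = (0.71132 − 0.96484)/0.030788 = -0.25352/0.030788 = -8.234.

z = -8.234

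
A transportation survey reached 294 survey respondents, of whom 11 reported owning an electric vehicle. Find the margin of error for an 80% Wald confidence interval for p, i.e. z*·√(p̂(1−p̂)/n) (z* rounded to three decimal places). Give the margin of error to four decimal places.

ME = 0.0142

The sample proportion is 11/294 = 0.03741.
SE = √(p̂(1−p̂)/n) = √(0.036015/294) = 0.011068.
For 80% confidence, z* = 1.282.
So ME = 0.0142.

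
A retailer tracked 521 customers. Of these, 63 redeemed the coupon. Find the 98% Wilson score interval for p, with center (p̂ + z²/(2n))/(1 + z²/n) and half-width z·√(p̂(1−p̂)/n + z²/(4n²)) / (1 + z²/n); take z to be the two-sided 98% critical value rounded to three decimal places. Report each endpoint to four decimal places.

Here p̂ = 63/521 = 0.12092 and z = 2.326 (z² = 5.410276).
Denominator 1 + z²/n = 1 + 5.410276/521 = 1.010384.
Center = (0.12092 + 0.005192)/1.010384 = 0.12482.
Radicand: p̂(1−p̂)/n + z²/(4n²) = 0.000204029 + 0.000004983 = 0.000209012.
Half-width = z·√(radicand)/denom = 2.326·0.014457/1.010384 = 0.03328.
CI: 0.12482 ± 0.03328 = (0.0915, 0.1581).

(0.0915, 0.1581)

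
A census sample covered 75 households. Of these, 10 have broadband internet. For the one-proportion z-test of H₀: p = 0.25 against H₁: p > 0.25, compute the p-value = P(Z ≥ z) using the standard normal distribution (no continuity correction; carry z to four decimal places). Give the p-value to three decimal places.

p-value = 0.990

p̂ = 10/75 = 0.13333.
Null standard error: √(0.25·0.75/75) = √0.002500000 = 0.050000.
Test statistic (full precision, shown to 4 dp): z = (10/75 − 0.25)/SE₀ ≈ -2.3333.
p-value = P(Z ≥ z) with z = -2.3333 → 0.990.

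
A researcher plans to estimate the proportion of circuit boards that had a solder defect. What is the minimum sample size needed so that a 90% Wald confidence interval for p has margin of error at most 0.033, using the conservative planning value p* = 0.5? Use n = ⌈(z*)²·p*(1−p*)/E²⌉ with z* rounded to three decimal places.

z* = 1.645 at the 90% level.
p*(1−p*) = 0.50·0.50 = 0.2500.
Required n before rounding: 2.706025 × 0.2500 / 0.033² = 621.218.
⌈621.218⌉ = 622.

n = 622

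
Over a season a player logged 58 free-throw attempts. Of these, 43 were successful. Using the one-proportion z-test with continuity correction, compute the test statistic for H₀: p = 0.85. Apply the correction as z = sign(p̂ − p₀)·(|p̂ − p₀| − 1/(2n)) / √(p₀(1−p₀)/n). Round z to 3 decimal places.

Sample proportion p̂ = 43/58 = 0.74138. p̂ − p₀ = -0.108621.
1/(2n) = 0.008621.
Corrected numerator: |-0.108621| − 0.008621 = 0.100000.
SE₀ = √(0.85·0.15/58) = 0.046886.
z = −0.100000/0.046886 = -2.133.

z = -2.133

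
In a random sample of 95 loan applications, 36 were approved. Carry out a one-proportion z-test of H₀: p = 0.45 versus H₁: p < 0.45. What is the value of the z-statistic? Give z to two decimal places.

With x = 36 successes in n = 95, p̂ = 0.37895.
SE₀ = √(0.45·0.55/95) = 0.051042.
Test statistic: z = -0.07105/0.051042 = -1.39.

z = -1.39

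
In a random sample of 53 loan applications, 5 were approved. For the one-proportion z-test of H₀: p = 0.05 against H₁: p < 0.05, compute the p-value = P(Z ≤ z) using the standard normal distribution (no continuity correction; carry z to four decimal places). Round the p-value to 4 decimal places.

p-value = 0.9307

p̂ = 5/53 = 0.09434.
Under H₀, SE = √(p₀(1−p₀)/n) = √(0.05·0.95/53) = √0.000896226 = 0.029937.
Test statistic (full precision, shown to 4 dp): z = (5/53 − 0.05)/SE₀ ≈ 1.4811.
From the standard normal, P(Z ≤ z) = 0.9307.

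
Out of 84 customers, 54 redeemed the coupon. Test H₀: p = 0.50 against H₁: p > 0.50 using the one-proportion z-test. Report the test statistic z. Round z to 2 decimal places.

Sample proportion p̂ = 54/84 = 0.64286.
SE₀ = √(0.50·0.50/84) = 0.054554.
z = (p̂ − p₀)/SE = (0.64286 − 0.50)/0.054554 = 2.62.

z = 2.62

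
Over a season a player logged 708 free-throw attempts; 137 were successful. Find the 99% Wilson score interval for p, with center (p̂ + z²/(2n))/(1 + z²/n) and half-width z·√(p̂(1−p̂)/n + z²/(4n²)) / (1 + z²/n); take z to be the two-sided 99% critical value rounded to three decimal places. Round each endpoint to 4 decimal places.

Here p̂ = 137/708 = 0.19350 and z = 2.576 (z² = 6.635776).
Denominator 1 + z²/n = 1 + 6.635776/708 = 1.009373.
Center = (0.19350 + 0.004686)/1.009373 = 0.19635.
Radicand: p̂(1−p̂)/n + z²/(4n²) = 0.000220423 + 0.000003310 = 0.000223733.
Half-width = z·√(radicand)/denom = 2.576·0.014958/1.009373 = 0.03817.
So the interval runs from 0.1582 to 0.2345.

(0.1582, 0.2345)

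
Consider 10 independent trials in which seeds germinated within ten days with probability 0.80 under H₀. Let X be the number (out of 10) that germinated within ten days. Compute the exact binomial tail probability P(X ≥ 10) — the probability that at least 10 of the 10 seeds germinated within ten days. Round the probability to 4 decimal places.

X ~ Binomial(n=10, p=0.80).
P(X ≥ 10) = C(10,10)·0.80^10·0.20^0.
= 0.107374 = 0.1074.

P = 0.1074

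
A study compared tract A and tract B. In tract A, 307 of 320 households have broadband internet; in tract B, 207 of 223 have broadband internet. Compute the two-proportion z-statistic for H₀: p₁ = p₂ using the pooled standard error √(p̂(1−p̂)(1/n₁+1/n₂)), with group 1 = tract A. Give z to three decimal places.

p̂₁ = 307/320 = 0.95937, p̂₂ = 207/223 = 0.92825.
Pooled p̂ = (307+207)/(320+223) = 514/543 = 0.94659.
SE = √[p̂(1−p̂)(1/n₁+1/n₂)] = √[0.94659·0.05341·(1/320+1/223)] ≈ 0.019613.
z = 0.03112/0.019613 = 1.587.

z = 1.587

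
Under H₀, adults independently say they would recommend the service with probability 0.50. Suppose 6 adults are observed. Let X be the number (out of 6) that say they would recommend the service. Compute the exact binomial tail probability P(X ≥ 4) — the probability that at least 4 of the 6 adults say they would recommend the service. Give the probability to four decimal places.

P = 0.3438

X ~ Binomial(n=6, p=0.50).
P(X ≥ 4) = C(6,4)·0.50^4·0.50^2 + C(6,5)·0.50^5·0.50^1 + C(6,6)·0.50^6·0.50^0.
= 0.234375 + 0.093750 + 0.015625 = 0.3438.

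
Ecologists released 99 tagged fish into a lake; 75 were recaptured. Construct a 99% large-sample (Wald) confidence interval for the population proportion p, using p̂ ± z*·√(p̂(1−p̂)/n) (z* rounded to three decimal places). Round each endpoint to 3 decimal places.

(0.647, 0.869)

Sample proportion p̂ = 75/99 = 0.75758.
Standard error of p̂: √(0.183655/99) = √0.001855098 = 0.043071.
For 99% confidence, z* = 2.576.
Margin = 2.576·0.043071 = 0.11095.
So the interval runs from 0.647 to 0.869.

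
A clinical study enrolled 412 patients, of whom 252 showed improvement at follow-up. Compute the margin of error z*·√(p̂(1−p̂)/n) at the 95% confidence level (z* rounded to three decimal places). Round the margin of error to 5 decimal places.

ME = 0.04706

The sample proportion is 252/412 = 0.61165.
SE = √(p̂(1−p̂)/n) = √(0.237534/412) = 0.024011.
The 95% critical value is z* = 1.960.
So ME = 0.04706.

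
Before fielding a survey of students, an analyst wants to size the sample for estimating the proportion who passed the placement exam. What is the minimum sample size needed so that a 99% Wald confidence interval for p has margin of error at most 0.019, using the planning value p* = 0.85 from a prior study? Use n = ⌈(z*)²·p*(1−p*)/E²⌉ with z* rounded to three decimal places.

z* = 2.576 at the 99% level.
p*(1−p*) = 0.85·0.15 = 0.1275.
(z*)²·p*(1−p*)/E² = 6.635776·0.1275/0.000361 = 2343.660.
Rounding up, n = 2344.

n = 2344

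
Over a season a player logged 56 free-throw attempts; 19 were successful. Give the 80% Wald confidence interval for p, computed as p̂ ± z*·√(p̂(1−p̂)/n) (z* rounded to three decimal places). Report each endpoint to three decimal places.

(0.258, 0.420)

Sample proportion p̂ = 19/56 = 0.33929.
SE = √(p̂(1−p̂)/n) = √(0.224171/56) = 0.063270.
The 80% critical value is z* = 1.282.
Margin of error: 1.282 × 0.063270 = 0.08111.
CI: 0.33929 ± 0.08111 = (0.258, 0.420).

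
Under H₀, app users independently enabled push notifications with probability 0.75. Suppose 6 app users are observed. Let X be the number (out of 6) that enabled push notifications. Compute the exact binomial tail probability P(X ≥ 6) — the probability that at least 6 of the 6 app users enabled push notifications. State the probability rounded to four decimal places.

X is binomial with n = 6 and p = 0.75.
P(X ≥ 6) = C(6,6)·0.75^6·0.25^0.
= 0.177979 = 0.1780.

P = 0.1780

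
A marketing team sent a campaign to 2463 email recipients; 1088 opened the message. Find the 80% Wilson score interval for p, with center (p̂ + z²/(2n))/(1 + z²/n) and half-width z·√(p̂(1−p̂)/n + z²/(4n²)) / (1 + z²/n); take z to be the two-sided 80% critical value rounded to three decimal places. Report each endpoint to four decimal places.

p̂ = 1088/2463 = 0.44174; z = 1.282, so z² = 1.643524.
1 + z²/n = 1.000667.
Center = (0.44174 + 0.000334)/1.000667 = 0.44178.
Radicand: p̂(1−p̂)/n + z²/(4n²) = 0.000100124 + 0.000000068 = 0.000100192.
Half-width = z·√(radicand)/denom = 1.282·0.010010/1.000667 = 0.01282.
CI: 0.44178 ± 0.01282 = (0.4290, 0.4546).

(0.4290, 0.4546)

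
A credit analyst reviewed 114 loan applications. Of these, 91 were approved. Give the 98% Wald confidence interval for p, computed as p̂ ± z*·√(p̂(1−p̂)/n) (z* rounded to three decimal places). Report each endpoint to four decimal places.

p̂ = 91/114 = 0.79825.
SE = √(p̂(1−p̂)/n) = √(0.161050/114) = 0.037586.
For 98% confidence, z* = 2.326.
Margin of error: 2.326 × 0.037586 = 0.08743.
CI: 0.79825 ± 0.08743 = (0.7108, 0.8857).

(0.7108, 0.8857)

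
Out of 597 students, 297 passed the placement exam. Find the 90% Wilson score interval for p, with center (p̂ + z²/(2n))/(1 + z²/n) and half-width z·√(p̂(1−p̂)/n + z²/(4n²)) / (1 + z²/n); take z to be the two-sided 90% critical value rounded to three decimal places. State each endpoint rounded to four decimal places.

p̂ = 297/597 = 0.49749; z = 1.645, so z² = 2.706025.
1 + z²/n = 1.004533.
Adjusted center: (0.49749 + z²/(2n))/1.004533 = 0.49750.
Radicand: p̂(1−p̂)/n + z²/(4n²) = 0.000418750 + 0.000001898 = 0.000420648.
Half-width = z·√(radicand)/denom = 1.645·0.020510/1.004533 = 0.03359.
CI: 0.49750 ± 0.03359 = (0.4639, 0.5311).

(0.4639, 0.5311)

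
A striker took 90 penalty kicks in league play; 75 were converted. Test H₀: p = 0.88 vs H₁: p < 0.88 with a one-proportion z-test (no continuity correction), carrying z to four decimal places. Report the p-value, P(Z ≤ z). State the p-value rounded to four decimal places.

p-value = 0.0865

p̂ = 75/90 = 0.83333.
Null standard error: √(0.88·0.12/90) = √0.001173333 = 0.034254.
Test statistic (full precision, shown to 4 dp): z = (75/90 − 0.88)/SE₀ ≈ -1.3624.
p-value = P(Z ≤ z) with z = -1.3624 → 0.0865.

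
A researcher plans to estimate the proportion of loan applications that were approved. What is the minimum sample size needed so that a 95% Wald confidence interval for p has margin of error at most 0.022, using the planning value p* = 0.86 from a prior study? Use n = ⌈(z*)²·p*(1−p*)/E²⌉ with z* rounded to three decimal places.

n = 956

For 95% confidence, z* = 1.960.
p*(1−p*) = 0.1204.
Required n before rounding: 3.841600 × 0.1204 / 0.022² = 955.638.
⌈955.638⌉ = 956.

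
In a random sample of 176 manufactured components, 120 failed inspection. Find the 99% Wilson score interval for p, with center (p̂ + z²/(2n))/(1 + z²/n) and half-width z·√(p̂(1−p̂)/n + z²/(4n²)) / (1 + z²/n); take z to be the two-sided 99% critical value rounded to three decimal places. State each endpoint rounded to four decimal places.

p̂ = 120/176 = 0.68182; z = 2.576, so z² = 6.635776.
1 + z²/n = 1.037703.
Adjusted center: (0.68182 + z²/(2n))/1.037703 = 0.67521.
Radicand: p̂(1−p̂)/n + z²/(4n²) = 0.001232626 + 0.000053556 = 0.001286182.
Half-width = 2.576·√0.001286182/1.037703 = 0.08903.
CI: 0.67521 ± 0.08903 = (0.5862, 0.7642).

(0.5862, 0.7642)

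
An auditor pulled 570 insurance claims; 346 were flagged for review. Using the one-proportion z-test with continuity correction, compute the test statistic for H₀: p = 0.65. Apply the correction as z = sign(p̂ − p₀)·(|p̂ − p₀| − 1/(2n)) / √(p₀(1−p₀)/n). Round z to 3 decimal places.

z = -2.108

Sample proportion p̂ = 346/570 = 0.60702. p̂ − p₀ = -0.042982.
1/(2n) = 0.000877.
Corrected numerator: |-0.042982| − 0.000877 = 0.042105.
Under H₀, SE = √(p₀(1−p₀)/n) = √(0.65·0.35/570) = √0.000399123 = 0.019978.
z = (−)0.042105/0.019978 = -2.108.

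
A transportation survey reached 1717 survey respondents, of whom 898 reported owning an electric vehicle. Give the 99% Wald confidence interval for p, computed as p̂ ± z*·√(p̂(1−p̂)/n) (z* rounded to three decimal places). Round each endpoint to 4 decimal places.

Sample proportion p̂ = 898/1717 = 0.52301.
SE = √(p̂(1−p̂)/n) = √(0.249471/1717) = 0.012054.
For 99% confidence, z* = 2.576.
Margin = 2.576·0.012054 = 0.03105.
Interval: 0.52301 ± 0.03105 → (0.4920, 0.5541).

(0.4920, 0.5541)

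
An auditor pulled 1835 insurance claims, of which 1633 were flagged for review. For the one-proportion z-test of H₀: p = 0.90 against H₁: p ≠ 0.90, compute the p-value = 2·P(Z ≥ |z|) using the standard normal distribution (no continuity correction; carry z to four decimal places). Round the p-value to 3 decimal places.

p-value = 0.150

Sample proportion p̂ = 1633/1835 = 0.88992.
SE₀ = √(0.90·0.10/1835) = 0.007003.
Test statistic (full precision, shown to 4 dp): z = (1633/1835 − 0.90)/SE₀ ≈ -1.4396.
p-value = 2·P(Z ≥ |z|) with z = -1.4396 → 0.150.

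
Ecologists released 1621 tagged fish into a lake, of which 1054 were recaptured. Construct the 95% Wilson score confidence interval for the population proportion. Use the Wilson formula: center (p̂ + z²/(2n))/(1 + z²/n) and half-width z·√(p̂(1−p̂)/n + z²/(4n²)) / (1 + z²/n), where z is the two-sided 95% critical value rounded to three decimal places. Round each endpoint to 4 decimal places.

(0.6267, 0.6731)

Here p̂ = 1054/1621 = 0.65022 and z = 1.960 (z² = 3.841600).
Denominator 1 + z²/n = 1 + 3.841600/1621 = 1.002370.
Adjusted center: (0.65022 + z²/(2n))/1.002370 = 0.64986.
Radicand: p̂(1−p̂)/n + z²/(4n²) = 0.000140305 + 0.000000365 = 0.000140670.
Half-width = 1.960·√0.000140670/1.002370 = 0.02319.
CI: 0.64986 ± 0.02319 = (0.6267, 0.6731).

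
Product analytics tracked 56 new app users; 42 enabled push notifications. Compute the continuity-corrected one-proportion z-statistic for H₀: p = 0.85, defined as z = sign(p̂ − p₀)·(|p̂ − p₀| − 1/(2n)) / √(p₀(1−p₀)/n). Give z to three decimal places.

p̂ = 42/56 = 0.75000. p̂ − p₀ = -0.100000.
1/(2n) = 0.008929.
Corrected numerator: |-0.100000| − 0.008929 = 0.091071.
SE₀ = √(0.85·0.15/56) = 0.047716.
z = (−)0.091071/0.047716 = -1.909.

z = -1.909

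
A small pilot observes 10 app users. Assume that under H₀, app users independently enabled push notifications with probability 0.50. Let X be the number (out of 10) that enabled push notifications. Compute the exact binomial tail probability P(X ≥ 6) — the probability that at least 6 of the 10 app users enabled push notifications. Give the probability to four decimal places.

X is binomial with n = 10 and p = 0.50.
P(X ≥ 6) = Σ_{j=6}^{10} C(10,j)·0.50^j·0.50^{10−j}.
= 0.205078 + 0.117188 + 0.043945 + 0.009766 + 0.000977 = 0.3770.

P = 0.3770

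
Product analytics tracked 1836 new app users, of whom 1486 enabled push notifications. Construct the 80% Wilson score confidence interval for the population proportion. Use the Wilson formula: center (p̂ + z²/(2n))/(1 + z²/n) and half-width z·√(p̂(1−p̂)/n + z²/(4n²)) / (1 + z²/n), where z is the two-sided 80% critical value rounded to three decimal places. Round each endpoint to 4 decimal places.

p̂ = 1486/1836 = 0.80937; z = 1.282, so z² = 1.643524.
1 + z²/n = 1.000895.
Center = (0.80937 + 0.000448)/1.000895 = 0.80909.
Radicand: p̂(1−p̂)/n + z²/(4n²) = 0.000084037 + 0.000000122 = 0.000084159.
Half-width = 1.282·√0.000084159/1.000895 = 0.01175.
So the interval runs from 0.7973 to 0.8208.

(0.7973, 0.8208)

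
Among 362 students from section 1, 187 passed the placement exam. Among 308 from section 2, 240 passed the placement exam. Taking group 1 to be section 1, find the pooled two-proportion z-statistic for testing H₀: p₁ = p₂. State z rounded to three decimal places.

p̂₁ = 187/362 = 0.51657, p̂₂ = 240/308 = 0.77922.
Pooled p̂ = (187+240)/(362+308) = 427/670 = 0.63731.
Pooled SE = √[0.2311450·0.00600918] ≈ 0.037269.
z = -0.26265/0.037269 = -7.047.

z = -7.047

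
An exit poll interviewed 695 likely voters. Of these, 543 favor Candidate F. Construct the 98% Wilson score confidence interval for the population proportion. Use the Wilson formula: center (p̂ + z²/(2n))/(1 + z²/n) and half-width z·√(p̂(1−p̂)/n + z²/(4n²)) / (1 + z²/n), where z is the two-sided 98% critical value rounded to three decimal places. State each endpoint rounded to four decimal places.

p̂ = 543/695 = 0.78129; z = 2.326, so z² = 5.410276.
1 + z²/n = 1.007785.
Adjusted center: (0.78129 + z²/(2n))/1.007785 = 0.77912.
Radicand: p̂(1−p̂)/n + z²/(4n²) = 0.000245861 + 0.000002800 = 0.000248661.
Half-width = 2.326·√0.000248661/1.007785 = 0.03640.
Interval: 0.77912 ± 0.03640 → (0.7427, 0.8155).

(0.7427, 0.8155)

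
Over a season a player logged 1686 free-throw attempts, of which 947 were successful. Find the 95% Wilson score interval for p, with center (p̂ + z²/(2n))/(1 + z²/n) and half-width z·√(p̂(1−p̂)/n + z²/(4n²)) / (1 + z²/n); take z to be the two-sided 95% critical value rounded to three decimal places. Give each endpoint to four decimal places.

(0.5379, 0.5852)

Here p̂ = 947/1686 = 0.56168 and z = 1.960 (z² = 3.841600).
1 + z²/n = 1.002279.
Adjusted center: (0.56168 + z²/(2n))/1.002279 = 0.56154.
Radicand: p̂(1−p̂)/n + z²/(4n²) = 0.000146023 + 0.000000338 = 0.000146361.
Half-width = z·√(radicand)/denom = 1.960·0.012098/1.002279 = 0.02366.
So the interval runs from 0.5379 to 0.5852.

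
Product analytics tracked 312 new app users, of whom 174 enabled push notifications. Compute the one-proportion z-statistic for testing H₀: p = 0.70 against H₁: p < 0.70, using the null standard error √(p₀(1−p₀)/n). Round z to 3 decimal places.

Sample proportion p̂ = 174/312 = 0.55769.
SE₀ = √(0.70·0.30/312) = 0.025944.
Test statistic: z = -0.14231/0.025944 = -5.485.

z = -5.485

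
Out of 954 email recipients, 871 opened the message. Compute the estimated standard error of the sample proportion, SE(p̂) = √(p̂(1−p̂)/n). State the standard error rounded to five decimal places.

With x = 871 successes in n = 954, p̂ = 0.91300.
p̂(1−p̂) = 0.079431.
Dividing by n and taking the root: √0.000083261 = 0.00912.

SE = 0.00912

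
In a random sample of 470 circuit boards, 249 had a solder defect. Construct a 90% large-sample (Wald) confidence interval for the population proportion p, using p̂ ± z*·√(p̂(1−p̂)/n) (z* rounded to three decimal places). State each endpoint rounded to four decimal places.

(0.4919, 0.5677)

p̂ = 249/470 = 0.52979.
SE(p̂) = √(0.52979·0.47021/470) = 0.023022.
The 90% critical value is z* = 1.645.
Margin of error: 1.645 × 0.023022 = 0.03787.
So the interval runs from 0.4919 to 0.5677.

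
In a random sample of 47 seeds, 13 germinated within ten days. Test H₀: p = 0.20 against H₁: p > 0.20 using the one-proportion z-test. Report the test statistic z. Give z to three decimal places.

The sample proportion is 13/47 = 0.27660.
SE₀ = √(0.20·0.80/47) = 0.058346.
z = (0.27660 − 0.20)/0.058346 = 0.07660/0.058346 = 1.313.

z = 1.313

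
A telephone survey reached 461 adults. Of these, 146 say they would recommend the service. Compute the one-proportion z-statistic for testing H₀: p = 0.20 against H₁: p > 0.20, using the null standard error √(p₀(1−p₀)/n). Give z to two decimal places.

z = 6.26

The sample proportion is 146/461 = 0.31670.
SE₀ = √(0.20·0.80/461) = 0.018630.
z = (p̂ − p₀)/SE = (0.31670 − 0.20)/0.018630 = 6.26.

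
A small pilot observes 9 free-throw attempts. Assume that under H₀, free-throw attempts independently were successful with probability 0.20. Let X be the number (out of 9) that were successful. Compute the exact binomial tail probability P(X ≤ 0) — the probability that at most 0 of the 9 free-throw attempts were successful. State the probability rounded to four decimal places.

X ~ Binomial(n=9, p=0.20).
P(X ≤ 0) = C(9,0)·0.20^0·0.80^9.
= 0.134218 = 0.1342.

P = 0.1342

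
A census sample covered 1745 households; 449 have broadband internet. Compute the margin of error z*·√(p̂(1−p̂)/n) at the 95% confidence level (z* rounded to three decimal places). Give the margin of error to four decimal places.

ME = 0.0205

p̂ = 449/1745 = 0.25731.
SE = √(p̂(1−p̂)/n) = √(0.191100/1745) = 0.010465.
z* = 1.960 at the 95% level.
So ME = 0.0205.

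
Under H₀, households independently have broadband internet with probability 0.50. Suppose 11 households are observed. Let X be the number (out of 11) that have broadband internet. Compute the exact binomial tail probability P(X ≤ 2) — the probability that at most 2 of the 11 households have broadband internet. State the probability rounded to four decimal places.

P = 0.0327

X ~ Binomial(n=11, p=0.50).
P(X ≤ 2) = C(11,0)·0.50^0·0.50^11 + C(11,1)·0.50^1·0.50^10 + C(11,2)·0.50^2·0.50^9.
= 0.000488 + 0.005371 + 0.026855 = 0.0327.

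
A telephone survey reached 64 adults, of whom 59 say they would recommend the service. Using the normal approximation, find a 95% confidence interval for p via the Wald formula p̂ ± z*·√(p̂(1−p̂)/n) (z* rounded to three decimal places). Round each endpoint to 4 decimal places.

p̂ = 59/64 = 0.92188.
Standard error of p̂: √(0.072021/64) = √0.001125336 = 0.033546.
z* = 1.960 at the 95% level.
Margin = 1.960·0.033546 = 0.06575.
So the interval runs from 0.8561 to 0.9876.

(0.8561, 0.9876)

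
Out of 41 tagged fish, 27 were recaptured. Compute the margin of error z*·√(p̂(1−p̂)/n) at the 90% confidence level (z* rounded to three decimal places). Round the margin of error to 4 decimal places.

ME = 0.1218

Sample proportion p̂ = 27/41 = 0.65854.
SE = √(p̂(1−p̂)/n) = √(0.224866/41) = 0.074058.
For 90% confidence, z* = 1.645.
Margin of error = z*·SE = 1.645 × 0.074058 = 0.1218.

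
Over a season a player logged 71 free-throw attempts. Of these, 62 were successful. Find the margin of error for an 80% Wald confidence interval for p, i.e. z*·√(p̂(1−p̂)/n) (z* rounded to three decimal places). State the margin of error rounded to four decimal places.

With x = 62 successes in n = 71, p̂ = 0.87324.
SE(p̂) = √(0.87324·0.12676/71) = 0.039485.
For 80% confidence, z* = 1.282.
Margin of error = z*·SE = 1.282 × 0.039485 = 0.0506.

ME = 0.0506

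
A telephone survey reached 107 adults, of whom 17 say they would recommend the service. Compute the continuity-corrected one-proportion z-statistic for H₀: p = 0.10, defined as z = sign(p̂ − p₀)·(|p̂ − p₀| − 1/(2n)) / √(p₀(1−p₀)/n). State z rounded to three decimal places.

p̂ = 17/107 = 0.15888. p̂ − p₀ = 0.058879.
Continuity correction 1/(2n) = 1/214 = 0.004673.
Corrected numerator: |0.058879| − 0.004673 = 0.054206.
Null standard error: √(0.10·0.90/107) = √0.000841121 = 0.029002.
z = (+)0.054206/0.029002 = 1.869.

z = 1.869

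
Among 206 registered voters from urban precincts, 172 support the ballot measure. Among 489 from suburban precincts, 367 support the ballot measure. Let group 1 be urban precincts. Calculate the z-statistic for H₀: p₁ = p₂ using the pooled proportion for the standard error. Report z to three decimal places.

Sample proportions: p̂₁ = 172/206 = 0.83495 and p̂₂ = 367/489 = 0.75051.
Pooling: p̂ = 539/695 = 0.77554.
Pooled SE = √[0.1740779·0.00689936] ≈ 0.034656.
z = 0.08444/0.034656 = 2.437.

z = 2.437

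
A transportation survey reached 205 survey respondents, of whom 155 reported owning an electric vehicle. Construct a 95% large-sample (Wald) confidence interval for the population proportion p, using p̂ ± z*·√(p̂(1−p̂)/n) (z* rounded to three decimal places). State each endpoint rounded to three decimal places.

(0.697, 0.815)

With x = 155 successes in n = 205, p̂ = 0.75610.
SE = √(p̂(1−p̂)/n) = √(0.184414/205) = 0.029993.
For 95% confidence, z* = 1.960.
Margin = 1.960·0.029993 = 0.05879.
Interval: 0.75610 ± 0.05879 → (0.697, 0.815).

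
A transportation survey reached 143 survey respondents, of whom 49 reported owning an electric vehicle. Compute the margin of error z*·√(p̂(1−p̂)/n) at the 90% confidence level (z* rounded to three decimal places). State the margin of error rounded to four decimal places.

Sample proportion p̂ = 49/143 = 0.34266.
Standard error of p̂: √(0.225243/143) = √0.001575128 = 0.039688.
z* = 1.645 at the 90% level.
ME = 1.645·0.039688 = 0.0653.

ME = 0.0653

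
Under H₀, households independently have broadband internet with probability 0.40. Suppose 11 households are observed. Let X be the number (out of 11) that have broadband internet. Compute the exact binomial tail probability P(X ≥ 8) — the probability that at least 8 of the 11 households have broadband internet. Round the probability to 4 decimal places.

X is binomial with n = 11 and p = 0.40.
P(X ≥ 8) = C(11,8)·0.40^8·0.60^3 + C(11,9)·0.40^9·0.60^2 + C(11,10)·0.40^10·0.60^1 + C(11,11)·0.40^11·0.60^0.
= 0.023357 + 0.005190 + 0.000692 + 0.000042 = 0.0293.

P = 0.0293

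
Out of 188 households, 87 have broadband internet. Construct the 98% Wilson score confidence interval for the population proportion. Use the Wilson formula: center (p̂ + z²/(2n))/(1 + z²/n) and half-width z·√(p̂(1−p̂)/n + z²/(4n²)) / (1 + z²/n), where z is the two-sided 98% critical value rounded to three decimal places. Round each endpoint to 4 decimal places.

(0.3804, 0.5472)

p̂ = 87/188 = 0.46277; z = 2.326, so z² = 5.410276.
Denominator 1 + z²/n = 1 + 5.410276/188 = 1.028778.
Adjusted center: (0.46277 + z²/(2n))/1.028778 = 0.46381.
Radicand: p̂(1−p̂)/n + z²/(4n²) = 0.001322413 + 0.000038269 = 0.001360682.
Half-width = z·√(radicand)/denom = 2.326·0.036887/1.028778 = 0.08340.
So the interval runs from 0.3804 to 0.5472.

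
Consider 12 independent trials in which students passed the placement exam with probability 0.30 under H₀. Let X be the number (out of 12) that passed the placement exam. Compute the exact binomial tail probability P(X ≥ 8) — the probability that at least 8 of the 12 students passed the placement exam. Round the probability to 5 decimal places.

P = 0.00949

X ~ Binomial(n=12, p=0.30).
P(X ≥ 8) = Σ_{j=8}^{12} C(12,j)·0.30^j·0.70^{12−j}.
= 0.007798 + 0.001485 + 0.000191 + 0.000015 + 0.000001 = 0.00949.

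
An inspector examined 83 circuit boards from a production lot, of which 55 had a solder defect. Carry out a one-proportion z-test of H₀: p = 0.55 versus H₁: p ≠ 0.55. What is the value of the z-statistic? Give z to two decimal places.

The sample proportion is 55/83 = 0.66265.
Null standard error: √(0.55·0.45/83) = √0.002981928 = 0.054607.
z = (p̂ − p₀)/SE = (0.66265 − 0.55)/0.054607 = 2.06.

z = 2.06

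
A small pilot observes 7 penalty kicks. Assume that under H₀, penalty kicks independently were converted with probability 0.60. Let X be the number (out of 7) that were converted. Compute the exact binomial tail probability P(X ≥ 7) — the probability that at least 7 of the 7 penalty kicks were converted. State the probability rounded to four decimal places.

X is binomial with n = 7 and p = 0.60.
P(X ≥ 7) = C(7,7)·0.60^7·0.40^0.
= 0.027994 = 0.0280.

P = 0.0280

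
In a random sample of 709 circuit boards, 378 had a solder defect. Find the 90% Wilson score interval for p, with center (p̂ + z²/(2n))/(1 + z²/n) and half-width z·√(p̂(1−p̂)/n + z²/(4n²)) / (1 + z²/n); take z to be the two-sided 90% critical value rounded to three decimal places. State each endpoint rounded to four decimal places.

(0.5023, 0.5638)

Here p̂ = 378/709 = 0.53315 and z = 1.645 (z² = 2.706025).
1 + z²/n = 1.003817.
Adjusted center: (0.53315 + z²/(2n))/1.003817 = 0.53302.
Radicand: p̂(1−p̂)/n + z²/(4n²) = 0.000351060 + 0.000001346 = 0.000352406.
Half-width = z·√(radicand)/denom = 1.645·0.018772/1.003817 = 0.03076.
CI: 0.53302 ± 0.03076 = (0.5023, 0.5638).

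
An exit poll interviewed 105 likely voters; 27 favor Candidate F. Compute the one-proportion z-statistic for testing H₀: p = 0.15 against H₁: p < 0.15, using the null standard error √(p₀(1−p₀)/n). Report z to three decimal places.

z = 3.075

Sample proportion p̂ = 27/105 = 0.25714.
SE₀ = √(0.15·0.85/105) = 0.034847.
Test statistic: z = 0.10714/0.034847 = 3.075.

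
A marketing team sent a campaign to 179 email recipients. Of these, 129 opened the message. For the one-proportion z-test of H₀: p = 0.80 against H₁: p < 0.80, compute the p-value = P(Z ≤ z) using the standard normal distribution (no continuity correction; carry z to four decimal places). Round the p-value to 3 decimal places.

Sample proportion p̂ = 129/179 = 0.72067.
Null standard error: √(0.80·0.20/179) = √0.000893855 = 0.029897.
z = (p̂ − p₀)/SE = (129/179 − 0.80)/0.029897 ≈ -2.6534.
p-value = P(Z ≤ z) with z = -2.6534 → 0.004.

p-value = 0.004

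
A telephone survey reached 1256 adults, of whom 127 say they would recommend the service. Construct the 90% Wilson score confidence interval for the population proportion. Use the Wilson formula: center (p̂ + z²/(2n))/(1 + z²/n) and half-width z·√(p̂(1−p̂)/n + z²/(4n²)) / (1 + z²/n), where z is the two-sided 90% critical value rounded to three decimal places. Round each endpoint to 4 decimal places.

(0.0880, 0.1160)

Here p̂ = 127/1256 = 0.10111 and z = 1.645 (z² = 2.706025).
1 + z²/n = 1.002154.
Center = (0.10111 + 0.001077)/1.002154 = 0.10197.
Radicand: p̂(1−p̂)/n + z²/(4n²) = 0.000072365 + 0.000000429 = 0.000072794.
Half-width = z·√(radicand)/denom = 1.645·0.008532/1.002154 = 0.01400.
Interval: 0.10197 ± 0.01400 → (0.0880, 0.1160).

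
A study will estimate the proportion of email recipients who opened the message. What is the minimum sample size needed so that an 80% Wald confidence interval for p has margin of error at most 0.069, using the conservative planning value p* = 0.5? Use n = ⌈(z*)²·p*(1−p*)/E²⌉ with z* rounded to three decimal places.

The 80% critical value is z* = 1.282.
p*(1−p*) = 0.2500.
(z*)²·p*(1−p*)/E² = 1.643524·0.2500/0.004761 = 86.301.
⌈86.301⌉ = 87.

n = 87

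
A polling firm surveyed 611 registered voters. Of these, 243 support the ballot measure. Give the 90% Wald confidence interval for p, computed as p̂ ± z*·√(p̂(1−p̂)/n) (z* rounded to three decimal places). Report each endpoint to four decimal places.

p̂ = 243/611 = 0.39771.
SE(p̂) = √(0.39771·0.60229/611) = 0.019800.
The 90% critical value is z* = 1.645.
Margin of error: 1.645 × 0.019800 = 0.03257.
CI: 0.39771 ± 0.03257 = (0.3651, 0.4303).

(0.3651, 0.4303)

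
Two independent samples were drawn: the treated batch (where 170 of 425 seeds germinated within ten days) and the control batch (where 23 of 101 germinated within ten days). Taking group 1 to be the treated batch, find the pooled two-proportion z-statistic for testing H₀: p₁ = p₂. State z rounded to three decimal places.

z = 3.229

p̂₁ = 170/425 = 0.40000, p̂₂ = 23/101 = 0.22772.
Pooled p̂ = (170+23)/(425+101) = 193/526 = 0.36692.
SE = √[p̂(1−p̂)(1/n₁+1/n₂)] = √[0.36692·0.63308·(1/425+1/101)] ≈ 0.053352.
z = (p̂₁ − p̂₂)/SE = (0.40000 − 0.22772)/0.053352 = 0.17228/0.053352 = 3.229.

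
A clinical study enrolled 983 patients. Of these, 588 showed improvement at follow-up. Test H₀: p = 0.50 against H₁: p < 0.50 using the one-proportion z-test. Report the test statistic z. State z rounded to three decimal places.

z = 6.156

With x = 588 successes in n = 983, p̂ = 0.59817.
SE₀ = √(0.50·0.50/983) = 0.015948.
z = (0.59817 − 0.50)/0.015948 = 0.09817/0.015948 = 6.156.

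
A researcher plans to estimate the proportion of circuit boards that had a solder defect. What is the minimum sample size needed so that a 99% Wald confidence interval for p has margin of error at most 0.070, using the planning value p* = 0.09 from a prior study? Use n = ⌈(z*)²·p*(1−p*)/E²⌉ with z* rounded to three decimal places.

n = 111

The 99% critical value is z* = 2.576.
p*(1−p*) = 0.0819.
Required n before rounding: 6.635776 × 0.0819 / 0.070² = 110.912.
Rounding up, n = 111.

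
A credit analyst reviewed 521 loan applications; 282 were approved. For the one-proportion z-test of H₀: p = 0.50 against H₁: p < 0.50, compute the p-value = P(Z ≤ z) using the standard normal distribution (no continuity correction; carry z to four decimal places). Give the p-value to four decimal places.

p-value = 0.9702

p̂ = 282/521 = 0.54127.
Null standard error: √(0.50·0.50/521) = √0.000479846 = 0.021905.
Test statistic (full precision, shown to 4 dp): z = (282/521 − 0.50)/SE₀ ≈ 1.8839.
From the standard normal, P(Z ≤ z) = 0.9702.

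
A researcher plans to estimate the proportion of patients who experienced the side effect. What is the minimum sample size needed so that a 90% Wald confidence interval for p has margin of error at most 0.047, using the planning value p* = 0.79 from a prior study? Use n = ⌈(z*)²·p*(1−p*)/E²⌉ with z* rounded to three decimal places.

z* = 1.645 at the 90% level.
p*(1−p*) = 0.79·0.21 = 0.1659.
Required n before rounding: 2.706025 × 0.1659 / 0.047² = 203.227.
Rounding up, n = 204.

n = 204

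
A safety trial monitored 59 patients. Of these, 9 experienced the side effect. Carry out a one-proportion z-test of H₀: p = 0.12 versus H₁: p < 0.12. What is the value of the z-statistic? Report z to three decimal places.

Sample proportion p̂ = 9/59 = 0.15254.
SE₀ = √(0.12·0.88/59) = 0.042306.
z = (0.15254 − 0.12)/0.042306 = 0.03254/0.042306 = 0.769.

z = 0.769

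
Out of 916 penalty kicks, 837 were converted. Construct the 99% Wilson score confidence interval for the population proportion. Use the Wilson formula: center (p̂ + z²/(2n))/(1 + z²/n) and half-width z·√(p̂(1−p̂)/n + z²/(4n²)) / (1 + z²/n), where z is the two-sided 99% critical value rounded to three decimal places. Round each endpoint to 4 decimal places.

p̂ = 837/916 = 0.91376; z = 2.576, so z² = 6.635776.
1 + z²/n = 1.007244.
Adjusted center: (0.91376 + z²/(2n))/1.007244 = 0.91078.
Radicand: p̂(1−p̂)/n + z²/(4n²) = 0.000086033 + 0.000001977 = 0.000088010.
Half-width = 2.576·√0.000088010/1.007244 = 0.02399.
CI: 0.91078 ± 0.02399 = (0.8868, 0.9348).

(0.8868, 0.9348)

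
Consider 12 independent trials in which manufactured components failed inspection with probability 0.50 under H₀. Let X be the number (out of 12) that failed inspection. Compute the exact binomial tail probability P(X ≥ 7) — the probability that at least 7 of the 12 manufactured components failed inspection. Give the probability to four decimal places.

P = 0.3872

X is binomial with n = 12 and p = 0.50.
P(X ≥ 7) = Σ_{j=7}^{12} C(12,j)·0.50^j·0.50^{12−j}.
= 0.193359 + 0.120850 + 0.053711 + 0.016113 + 0.002930 + 0.000244 = 0.3872.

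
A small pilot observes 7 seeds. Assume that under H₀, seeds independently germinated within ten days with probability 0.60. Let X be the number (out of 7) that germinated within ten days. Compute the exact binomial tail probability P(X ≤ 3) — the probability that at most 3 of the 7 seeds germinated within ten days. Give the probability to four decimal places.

P = 0.2898

X ~ Binomial(n=7, p=0.60).
P(X ≤ 3) = C(7,0)·0.60^0·0.40^7 + C(7,1)·0.60^1·0.40^6 + C(7,2)·0.60^2·0.40^5 + C(7,3)·0.60^3·0.40^4.
= 0.001638 + 0.017203 + 0.077414 + 0.193536 = 0.2898.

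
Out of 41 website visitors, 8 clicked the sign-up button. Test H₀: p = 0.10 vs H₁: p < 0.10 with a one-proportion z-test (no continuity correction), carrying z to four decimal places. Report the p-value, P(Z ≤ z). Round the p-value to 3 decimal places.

Sample proportion p̂ = 8/41 = 0.19512.
SE₀ = √(0.10·0.90/41) = 0.046852.
z = (p̂ − p₀)/SE = (8/41 − 0.10)/0.046852 ≈ 2.0303.
p-value = P(Z ≤ z) with z = 2.0303 → 0.979.

p-value = 0.979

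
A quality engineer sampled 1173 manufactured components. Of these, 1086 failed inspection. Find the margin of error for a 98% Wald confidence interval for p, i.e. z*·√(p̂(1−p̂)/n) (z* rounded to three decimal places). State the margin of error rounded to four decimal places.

ME = 0.0178

p̂ = 1086/1173 = 0.92583.
SE = √(p̂(1−p̂)/n) = √(0.068668/1173) = 0.007651.
For 98% confidence, z* = 2.326.
ME = 2.326·0.007651 = 0.0178.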